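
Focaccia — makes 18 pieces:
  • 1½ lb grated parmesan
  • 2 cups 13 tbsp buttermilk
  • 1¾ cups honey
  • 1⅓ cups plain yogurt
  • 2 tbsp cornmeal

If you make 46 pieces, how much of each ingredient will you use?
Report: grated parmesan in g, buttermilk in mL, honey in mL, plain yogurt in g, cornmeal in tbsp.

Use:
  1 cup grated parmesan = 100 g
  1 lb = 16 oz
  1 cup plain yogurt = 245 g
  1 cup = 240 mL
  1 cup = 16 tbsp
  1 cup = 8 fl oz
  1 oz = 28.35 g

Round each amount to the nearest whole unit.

grated parmesan: 1739 g; buttermilk: 1725 mL; honey: 1073 mL; plain yogurt: 835 g; cornmeal: 5 tbsp

Scaling factor: 46/18 = 23/9.
grated parmesan: 1.5 lb × 23/9 × 16 oz/lb × 28.35 g/oz ≈ 1739 g
buttermilk: (2 cup + 13 tbsp = 2.8125 cup) × 23/9 × 240 mL/cup = 1725 mL
honey: 1.75 cup × 23/9 × 240 mL/cup ≈ 1073 mL
plain yogurt: 4/3 cup × 23/9 × 245 g/cup ≈ 835 g
cornmeal: 2 tbsp × 23/9 ≈ 5 tbsp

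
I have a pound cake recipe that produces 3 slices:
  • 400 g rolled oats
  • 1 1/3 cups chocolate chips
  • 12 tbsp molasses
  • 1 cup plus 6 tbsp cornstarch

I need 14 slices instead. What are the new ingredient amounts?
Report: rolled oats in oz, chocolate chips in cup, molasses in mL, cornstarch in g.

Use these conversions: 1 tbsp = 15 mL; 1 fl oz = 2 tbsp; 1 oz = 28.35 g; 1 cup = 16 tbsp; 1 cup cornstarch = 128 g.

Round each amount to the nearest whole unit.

Scaling factor: 14/3.
rolled oats: 400 g × 14/3 ÷ 28.35 g/oz ≈ 66 oz
chocolate chips: 4/3 cup × 14/3 ≈ 6 cup
molasses: 12 tbsp × 14/3 × 15 mL/tbsp = 840 mL
cornstarch: (1 cup + 6 tbsp = 1.375 cup) × 14/3 × 128 g/cup ≈ 821 g

rolled oats: 66 oz; chocolate chips: 6 cup; molasses: 840 mL; cornstarch: 821 g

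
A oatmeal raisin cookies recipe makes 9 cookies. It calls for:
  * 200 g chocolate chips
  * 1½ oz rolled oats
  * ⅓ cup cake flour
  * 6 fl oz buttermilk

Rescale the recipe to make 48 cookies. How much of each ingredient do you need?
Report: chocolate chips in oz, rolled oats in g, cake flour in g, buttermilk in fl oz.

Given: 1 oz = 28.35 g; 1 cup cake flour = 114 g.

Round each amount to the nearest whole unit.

chocolate chips: 38 oz; rolled oats: 227 g; cake flour: 203 g; buttermilk: 32 fl oz

Scaling factor: 48/9 = 16/3.
chocolate chips: 200 g × 16/3 ÷ 28.35 g/oz ≈ 38 oz
rolled oats: 1.5 oz × 16/3 × 28.35 g/oz ≈ 227 g
cake flour: 1/3 cup × 16/3 × 114 g/cup ≈ 203 g
buttermilk: 6 fl oz × 16/3 = 32 fl oz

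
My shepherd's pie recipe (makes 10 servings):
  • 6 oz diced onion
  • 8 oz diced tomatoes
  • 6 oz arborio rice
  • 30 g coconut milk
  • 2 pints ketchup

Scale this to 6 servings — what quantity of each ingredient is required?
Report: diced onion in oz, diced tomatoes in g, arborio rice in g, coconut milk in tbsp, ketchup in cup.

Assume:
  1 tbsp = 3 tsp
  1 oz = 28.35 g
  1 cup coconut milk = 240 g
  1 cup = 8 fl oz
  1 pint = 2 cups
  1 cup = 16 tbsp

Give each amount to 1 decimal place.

diced onion: 3.6 oz; diced tomatoes: 136.1 g; arborio rice: 102.1 g; coconut milk: 1.2 tbsp; ketchup: 2.4 cup

Scaling factor: 6/10 = 3/5 = 0.6.
diced onion: 6 oz × 3/5 = 3.6 oz
diced tomatoes: 8 oz × 3/5 × 28.35 g/oz ≈ 136.1 g
arborio rice: 6 oz × 3/5 × 28.35 g/oz ≈ 102.1 g
coconut milk: 30 g × 3/5 ÷ 240 g/cup × 16 tbsp/cup = 1.2 tbsp
ketchup: 2 pint × 3/5 × 2 cup/pint = 2.4 cup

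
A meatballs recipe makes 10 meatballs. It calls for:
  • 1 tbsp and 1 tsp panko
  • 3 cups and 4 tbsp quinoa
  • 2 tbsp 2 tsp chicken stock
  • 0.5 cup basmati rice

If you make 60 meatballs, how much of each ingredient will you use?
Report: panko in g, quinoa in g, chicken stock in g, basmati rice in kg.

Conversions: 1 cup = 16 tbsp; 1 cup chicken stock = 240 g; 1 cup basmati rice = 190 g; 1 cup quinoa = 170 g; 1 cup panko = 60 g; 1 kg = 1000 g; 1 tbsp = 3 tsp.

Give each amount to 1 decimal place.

Scaling factor: 60/10 = 6.
panko: (1 tbsp + 1 tsp = 4/3 tbsp) × 6 ÷ 16 tbsp/cup × 60 g/cup = 30.0 g
quinoa: (3 cup + 4 tbsp = 3.25 cup) × 6 × 170 g/cup = 3315.0 g
chicken stock: (2 tbsp + 2 tsp = 8/3 tbsp) × 6 ÷ 16 tbsp/cup × 240 g/cup = 240.0 g
basmati rice: 0.5 cup × 6 × 190 g/cup ÷ 1000 g/kg ≈ 0.6 kg

panko: 30.0 g; quinoa: 3315.0 g; chicken stock: 240.0 g; basmati rice: 0.6 kg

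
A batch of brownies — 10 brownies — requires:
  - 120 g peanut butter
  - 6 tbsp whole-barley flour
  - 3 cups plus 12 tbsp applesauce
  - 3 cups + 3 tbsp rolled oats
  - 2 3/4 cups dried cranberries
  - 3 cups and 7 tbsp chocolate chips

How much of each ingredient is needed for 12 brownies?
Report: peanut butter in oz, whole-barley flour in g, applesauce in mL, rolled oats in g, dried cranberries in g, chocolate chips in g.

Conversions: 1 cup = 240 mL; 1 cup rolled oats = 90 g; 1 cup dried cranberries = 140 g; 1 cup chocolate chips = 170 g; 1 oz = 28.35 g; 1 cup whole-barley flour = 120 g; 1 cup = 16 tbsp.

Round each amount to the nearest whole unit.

Scaling factor: 12/10 = 6/5 = 1.2.
peanut butter: 120 g × 6/5 ÷ 28.35 g/oz ≈ 5 oz
whole-barley flour: 6 tbsp × 6/5 ÷ 16 tbsp/cup × 120 g/cup = 54 g
applesauce: (3 cup + 12 tbsp = 3.75 cup) × 6/5 × 240 mL/cup = 1080 mL
rolled oats: (3 cup + 3 tbsp = 3.1875 cup) × 6/5 × 90 g/cup ≈ 344 g
dried cranberries: 2.75 cup × 6/5 × 140 g/cup = 462 g
chocolate chips: (3 cup + 7 tbsp = 3.4375 cup) × 6/5 × 170 g/cup ≈ 701 g

peanut butter: 5 oz; whole-barley flour: 54 g; applesauce: 1080 mL; rolled oats: 344 g; dried cranberries: 462 g; chocolate chips: 701 g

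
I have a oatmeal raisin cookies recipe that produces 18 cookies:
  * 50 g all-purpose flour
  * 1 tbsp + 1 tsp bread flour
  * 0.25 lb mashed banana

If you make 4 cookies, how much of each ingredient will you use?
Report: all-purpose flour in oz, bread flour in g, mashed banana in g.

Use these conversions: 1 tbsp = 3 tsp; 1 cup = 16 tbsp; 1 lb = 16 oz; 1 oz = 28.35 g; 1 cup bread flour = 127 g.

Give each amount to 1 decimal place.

Scaling factor: 4/18 = 2/9.
all-purpose flour: 50 g × 2/9 ÷ 28.35 g/oz ≈ 0.4 oz
bread flour: (1 tbsp + 1 tsp = 4/3 tbsp) × 2/9 ÷ 16 tbsp/cup × 127 g/cup ≈ 2.4 g
mashed banana: 0.25 lb × 2/9 × 16 oz/lb × 28.35 g/oz = 25.2 g

all-purpose flour: 0.4 oz; bread flour: 2.4 g; mashed banana: 25.2 g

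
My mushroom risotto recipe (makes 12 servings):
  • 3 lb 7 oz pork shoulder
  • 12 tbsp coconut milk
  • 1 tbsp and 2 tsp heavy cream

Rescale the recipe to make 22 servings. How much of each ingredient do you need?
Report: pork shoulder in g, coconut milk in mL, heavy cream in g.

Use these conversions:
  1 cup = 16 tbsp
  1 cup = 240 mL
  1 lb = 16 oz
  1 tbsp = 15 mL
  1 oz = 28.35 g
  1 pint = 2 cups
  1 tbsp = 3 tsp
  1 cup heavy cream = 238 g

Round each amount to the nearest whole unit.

Scaling factor: 22/12 = 11/6.
pork shoulder: (3 lb + 7 oz = 3.4375 lb) × 11/6 × 16 oz/lb × 28.35 g/oz ≈ 2859 g
coconut milk: 12 tbsp × 11/6 × 15 mL/tbsp = 330 mL
heavy cream: (1 tbsp + 2 tsp = 5/3 tbsp) × 11/6 ÷ 16 tbsp/cup × 238 g/cup ≈ 45 g

pork shoulder: 2859 g; coconut milk: 330 mL; heavy cream: 45 g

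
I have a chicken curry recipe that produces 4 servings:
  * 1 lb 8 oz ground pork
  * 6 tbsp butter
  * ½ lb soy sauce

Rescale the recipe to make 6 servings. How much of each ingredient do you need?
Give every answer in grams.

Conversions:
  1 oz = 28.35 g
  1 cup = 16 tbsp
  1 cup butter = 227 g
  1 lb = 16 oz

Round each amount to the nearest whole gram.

Scaling factor: 6/4 = 3/2 = 1.5.
ground pork: (1 lb + 8 oz = 1.5 lb) × 3/2 × 16 oz/lb × 28.35 g/oz ≈ 1021 g
butter: 6 tbsp × 3/2 ÷ 16 tbsp/cup × 227 g/cup ≈ 128 g
soy sauce: 0.5 lb × 3/2 × 16 oz/lb × 28.35 g/oz ≈ 340 g

ground pork: 1021 g; butter: 128 g; soy sauce: 340 g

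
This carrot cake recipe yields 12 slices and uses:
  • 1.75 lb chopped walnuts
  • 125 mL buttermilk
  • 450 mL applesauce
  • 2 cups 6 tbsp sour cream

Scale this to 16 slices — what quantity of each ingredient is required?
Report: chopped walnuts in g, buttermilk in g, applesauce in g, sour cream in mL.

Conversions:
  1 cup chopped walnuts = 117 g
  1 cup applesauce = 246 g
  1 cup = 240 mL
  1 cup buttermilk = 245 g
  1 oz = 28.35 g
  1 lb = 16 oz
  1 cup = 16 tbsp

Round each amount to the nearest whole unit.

Scaling factor: 16/12 = 4/3.
chopped walnuts: 1.75 lb × 4/3 × 16 oz/lb × 28.35 g/oz ≈ 1058 g
buttermilk: 125 mL × 4/3 ÷ 240 mL/cup × 245 g/cup ≈ 170 g
applesauce: 450 mL × 4/3 ÷ 240 mL/cup × 246 g/cup = 615 g
sour cream: (2 cup + 6 tbsp = 2.375 cup) × 4/3 × 240 mL/cup = 760 mL

chopped walnuts: 1058 g; buttermilk: 170 g; applesauce: 615 g; sour cream: 760 mL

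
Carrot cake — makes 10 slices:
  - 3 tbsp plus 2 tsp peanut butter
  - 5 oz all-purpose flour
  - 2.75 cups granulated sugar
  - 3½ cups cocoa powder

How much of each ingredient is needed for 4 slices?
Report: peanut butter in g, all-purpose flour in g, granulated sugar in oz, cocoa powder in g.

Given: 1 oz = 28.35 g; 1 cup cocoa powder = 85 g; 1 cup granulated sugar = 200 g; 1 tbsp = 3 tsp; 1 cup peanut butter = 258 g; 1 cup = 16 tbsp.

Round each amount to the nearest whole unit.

peanut butter: 24 g; all-purpose flour: 57 g; granulated sugar: 8 oz; cocoa powder: 119 g

Scaling factor: 4/10 = 2/5 = 0.4.
peanut butter: (3 tbsp + 2 tsp = 11/3 tbsp) × 2/5 ÷ 16 tbsp/cup × 258 g/cup ≈ 24 g
all-purpose flour: 5 oz × 2/5 × 28.35 g/oz ≈ 57 g
granulated sugar: 2.75 cup × 2/5 × 200 g/cup ÷ 28.35 g/oz ≈ 8 oz
cocoa powder: 3.5 cup × 2/5 × 85 g/cup = 119 g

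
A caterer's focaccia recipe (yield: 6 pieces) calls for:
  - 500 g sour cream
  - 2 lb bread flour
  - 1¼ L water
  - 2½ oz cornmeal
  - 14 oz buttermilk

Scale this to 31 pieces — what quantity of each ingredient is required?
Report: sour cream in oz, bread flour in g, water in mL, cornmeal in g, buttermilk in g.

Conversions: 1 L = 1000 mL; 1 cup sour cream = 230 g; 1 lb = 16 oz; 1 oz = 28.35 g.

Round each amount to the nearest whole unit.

Scaling factor: 31/6.
sour cream: 500 g × 31/6 ÷ 28.35 g/oz ≈ 91 oz
bread flour: 2 lb × 31/6 × 16 oz/lb × 28.35 g/oz ≈ 4687 g
water: 1.25 L × 31/6 × 1000 mL/L ≈ 6458 mL
cornmeal: 2.5 oz × 31/6 × 28.35 g/oz ≈ 366 g
buttermilk: 14 oz × 31/6 × 28.35 g/oz ≈ 2051 g

sour cream: 91 oz; bread flour: 4687 g; water: 6458 mL; cornmeal: 366 g; buttermilk: 2051 g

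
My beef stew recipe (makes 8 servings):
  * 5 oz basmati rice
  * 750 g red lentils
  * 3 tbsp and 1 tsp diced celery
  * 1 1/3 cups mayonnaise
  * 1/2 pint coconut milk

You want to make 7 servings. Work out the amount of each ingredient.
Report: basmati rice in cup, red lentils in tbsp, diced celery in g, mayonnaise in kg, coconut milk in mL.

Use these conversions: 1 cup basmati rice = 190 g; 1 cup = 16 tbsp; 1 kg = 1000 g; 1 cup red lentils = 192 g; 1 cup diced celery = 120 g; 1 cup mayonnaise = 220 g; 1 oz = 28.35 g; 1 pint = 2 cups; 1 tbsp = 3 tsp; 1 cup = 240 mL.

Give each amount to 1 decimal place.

Scaling factor: 7/8 = 0.875.
basmati rice: 5 oz × 7/8 × 28.35 g/oz ÷ 190 g/cup ≈ 0.7 cup
red lentils: 750 g × 7/8 ÷ 192 g/cup × 16 tbsp/cup ≈ 54.7 tbsp
diced celery: (3 tbsp + 1 tsp = 10/3 tbsp) × 7/8 ÷ 16 tbsp/cup × 120 g/cup ≈ 21.9 g
mayonnaise: 4/3 cup × 7/8 × 220 g/cup ÷ 1000 g/kg ≈ 0.3 kg
coconut milk: 0.5 pint × 7/8 × 2 cup/pint × 240 mL/cup = 210.0 mL

basmati rice: 0.7 cup; red lentils: 54.7 tbsp; diced celery: 21.9 g; mayonnaise: 0.3 kg; coconut milk: 210.0 mL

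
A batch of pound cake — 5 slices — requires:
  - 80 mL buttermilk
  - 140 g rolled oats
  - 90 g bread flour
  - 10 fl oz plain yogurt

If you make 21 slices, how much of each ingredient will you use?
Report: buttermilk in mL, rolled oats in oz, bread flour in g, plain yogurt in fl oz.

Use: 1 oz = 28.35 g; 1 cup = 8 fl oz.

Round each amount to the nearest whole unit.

buttermilk: 336 mL; rolled oats: 21 oz; bread flour: 378 g; plain yogurt: 42 fl oz

Scaling factor: 21/5 = 4.2.
buttermilk: 80 mL × 21/5 = 336 mL
rolled oats: 140 g × 21/5 ÷ 28.35 g/oz ≈ 21 oz
bread flour: 90 g × 21/5 = 378 g
plain yogurt: 10 fl oz × 21/5 = 42 fl oz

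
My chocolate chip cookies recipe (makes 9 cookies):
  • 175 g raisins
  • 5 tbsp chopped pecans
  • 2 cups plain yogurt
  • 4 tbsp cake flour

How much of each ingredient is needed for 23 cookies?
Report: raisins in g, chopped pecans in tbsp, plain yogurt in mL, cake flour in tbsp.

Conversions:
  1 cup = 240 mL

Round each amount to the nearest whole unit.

raisins: 447 g; chopped pecans: 13 tbsp; plain yogurt: 1227 mL; cake flour: 10 tbsp

Scaling factor: 23/9.
raisins: 175 g × 23/9 ≈ 447 g
chopped pecans: 5 tbsp × 23/9 ≈ 13 tbsp
plain yogurt: 2 cup × 23/9 × 240 mL/cup ≈ 1227 mL
cake flour: 4 tbsp × 23/9 ≈ 10 tbsp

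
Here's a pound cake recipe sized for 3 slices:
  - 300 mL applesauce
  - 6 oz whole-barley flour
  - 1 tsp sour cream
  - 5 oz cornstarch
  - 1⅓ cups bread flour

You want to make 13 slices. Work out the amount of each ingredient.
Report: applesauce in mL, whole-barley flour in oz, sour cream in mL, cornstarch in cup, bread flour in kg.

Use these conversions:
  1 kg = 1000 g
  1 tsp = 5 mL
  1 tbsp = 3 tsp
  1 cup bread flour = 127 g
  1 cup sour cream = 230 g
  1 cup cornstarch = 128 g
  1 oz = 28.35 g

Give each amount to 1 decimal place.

applesauce: 1300.0 mL; whole-barley flour: 26.0 oz; sour cream: 21.7 mL; cornstarch: 4.8 cup; bread flour: 0.7 kg

Scaling factor: 13/3.
applesauce: 300 mL × 13/3 = 1300.0 mL
whole-barley flour: 6 oz × 13/3 = 26.0 oz
sour cream: 1 tsp × 13/3 × 5 mL/tsp ≈ 21.7 mL
cornstarch: 5 oz × 13/3 × 28.35 g/oz ÷ 128 g/cup ≈ 4.8 cup
bread flour: 4/3 cup × 13/3 × 127 g/cup ÷ 1000 g/kg ≈ 0.7 kg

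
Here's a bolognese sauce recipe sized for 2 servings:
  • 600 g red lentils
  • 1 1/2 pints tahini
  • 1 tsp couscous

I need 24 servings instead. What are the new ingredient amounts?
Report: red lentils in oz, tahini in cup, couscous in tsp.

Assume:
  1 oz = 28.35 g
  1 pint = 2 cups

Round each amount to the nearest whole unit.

Scaling factor: 24/2 = 12.
red lentils: 600 g × 12 ÷ 28.35 g/oz ≈ 254 oz
tahini: 1.5 pint × 12 × 2 cup/pint = 36 cup
couscous: 1 tsp × 12 = 12 tsp

red lentils: 254 oz; tahini: 36 cup; couscous: 12 tsp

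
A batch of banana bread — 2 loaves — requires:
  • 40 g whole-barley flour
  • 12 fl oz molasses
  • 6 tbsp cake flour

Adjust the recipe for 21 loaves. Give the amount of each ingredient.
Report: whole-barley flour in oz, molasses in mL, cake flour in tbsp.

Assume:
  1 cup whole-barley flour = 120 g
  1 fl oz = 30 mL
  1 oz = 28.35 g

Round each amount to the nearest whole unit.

whole-barley flour: 15 oz; molasses: 3780 mL; cake flour: 63 tbsp

Scaling factor: 21/2 = 10.5.
whole-barley flour: 40 g × 21/2 ÷ 28.35 g/oz ≈ 15 oz
molasses: 12 fl oz × 21/2 × 30 mL/fl oz = 3780 mL
cake flour: 6 tbsp × 21/2 = 63 tbsp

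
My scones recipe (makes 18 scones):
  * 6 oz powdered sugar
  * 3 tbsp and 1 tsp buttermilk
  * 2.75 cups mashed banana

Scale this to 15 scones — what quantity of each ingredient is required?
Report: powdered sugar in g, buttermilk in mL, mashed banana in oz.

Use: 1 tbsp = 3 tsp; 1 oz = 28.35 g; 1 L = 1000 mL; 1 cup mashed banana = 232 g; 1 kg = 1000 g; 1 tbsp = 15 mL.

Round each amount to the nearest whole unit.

Scaling factor: 15/18 = 5/6.
powdered sugar: 6 oz × 5/6 × 28.35 g/oz ≈ 142 g
buttermilk: (3 tbsp + 1 tsp = 10/3 tbsp) × 5/6 × 15 mL/tbsp ≈ 42 mL
mashed banana: 2.75 cup × 5/6 × 232 g/cup ÷ 28.35 g/oz ≈ 19 oz

powdered sugar: 142 g; buttermilk: 42 mL; mashed banana: 19 oz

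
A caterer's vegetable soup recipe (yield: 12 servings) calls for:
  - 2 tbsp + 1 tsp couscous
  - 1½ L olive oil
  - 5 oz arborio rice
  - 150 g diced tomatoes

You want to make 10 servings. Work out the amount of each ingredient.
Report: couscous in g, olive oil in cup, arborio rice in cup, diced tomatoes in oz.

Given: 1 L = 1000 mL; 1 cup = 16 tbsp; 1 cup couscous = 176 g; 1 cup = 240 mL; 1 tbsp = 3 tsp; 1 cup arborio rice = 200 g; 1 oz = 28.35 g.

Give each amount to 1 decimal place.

Scaling factor: 10/12 = 5/6.
couscous: (2 tbsp + 1 tsp = 7/3 tbsp) × 5/6 ÷ 16 tbsp/cup × 176 g/cup ≈ 21.4 g
olive oil: 1.5 L × 5/6 × 1000 mL/L ÷ 240 mL/cup ≈ 5.2 cup
arborio rice: 5 oz × 5/6 × 28.35 g/oz ÷ 200 g/cup ≈ 0.6 cup
diced tomatoes: 150 g × 5/6 ÷ 28.35 g/oz ≈ 4.4 oz

couscous: 21.4 g; olive oil: 5.2 cup; arborio rice: 0.6 cup; diced tomatoes: 4.4 oz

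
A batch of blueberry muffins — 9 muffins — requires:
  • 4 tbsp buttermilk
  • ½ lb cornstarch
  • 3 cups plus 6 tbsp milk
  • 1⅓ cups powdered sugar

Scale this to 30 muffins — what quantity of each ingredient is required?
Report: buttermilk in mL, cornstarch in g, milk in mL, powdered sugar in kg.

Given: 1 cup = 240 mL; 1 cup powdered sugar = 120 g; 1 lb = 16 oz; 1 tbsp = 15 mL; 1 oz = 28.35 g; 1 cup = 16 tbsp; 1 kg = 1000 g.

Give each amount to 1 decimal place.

buttermilk: 200.0 mL; cornstarch: 756.0 g; milk: 2700.0 mL; powdered sugar: 0.5 kg

Scaling factor: 30/9 = 10/3.
buttermilk: 4 tbsp × 10/3 × 15 mL/tbsp = 200.0 mL
cornstarch: 0.5 lb × 10/3 × 16 oz/lb × 28.35 g/oz = 756.0 g
milk: (3 cup + 6 tbsp = 3.375 cup) × 10/3 × 240 mL/cup = 2700.0 mL
powdered sugar: 4/3 cup × 10/3 × 120 g/cup ÷ 1000 g/kg ≈ 0.5 kg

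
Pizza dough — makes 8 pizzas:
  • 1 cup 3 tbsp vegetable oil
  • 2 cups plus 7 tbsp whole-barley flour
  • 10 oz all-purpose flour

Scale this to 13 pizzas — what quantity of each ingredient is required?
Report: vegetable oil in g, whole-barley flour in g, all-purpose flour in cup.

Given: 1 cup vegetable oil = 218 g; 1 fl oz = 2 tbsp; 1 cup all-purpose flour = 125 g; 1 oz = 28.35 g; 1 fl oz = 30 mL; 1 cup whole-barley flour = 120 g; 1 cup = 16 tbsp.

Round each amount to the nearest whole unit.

Scaling factor: 13/8 = 1.625.
vegetable oil: (1 cup + 3 tbsp = 1.1875 cup) × 13/8 × 218 g/cup ≈ 421 g
whole-barley flour: (2 cup + 7 tbsp = 2.4375 cup) × 13/8 × 120 g/cup ≈ 475 g
all-purpose flour: 10 oz × 13/8 × 28.35 g/oz ÷ 125 g/cup ≈ 4 cup

vegetable oil: 421 g; whole-barley flour: 475 g; all-purpose flour: 4 cup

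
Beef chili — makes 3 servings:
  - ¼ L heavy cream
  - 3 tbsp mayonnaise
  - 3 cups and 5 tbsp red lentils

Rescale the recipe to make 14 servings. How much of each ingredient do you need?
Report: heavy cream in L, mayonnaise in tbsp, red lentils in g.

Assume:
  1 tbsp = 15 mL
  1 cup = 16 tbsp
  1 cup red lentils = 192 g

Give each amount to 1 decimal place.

Scaling factor: 14/3.
heavy cream: 0.25 L × 14/3 ≈ 1.2 L
mayonnaise: 3 tbsp × 14/3 = 14.0 tbsp
red lentils: (3 cup + 5 tbsp = 3.3125 cup) × 14/3 × 192 g/cup = 2968.0 g

heavy cream: 1.2 L; mayonnaise: 14.0 tbsp; red lentils: 2968.0 g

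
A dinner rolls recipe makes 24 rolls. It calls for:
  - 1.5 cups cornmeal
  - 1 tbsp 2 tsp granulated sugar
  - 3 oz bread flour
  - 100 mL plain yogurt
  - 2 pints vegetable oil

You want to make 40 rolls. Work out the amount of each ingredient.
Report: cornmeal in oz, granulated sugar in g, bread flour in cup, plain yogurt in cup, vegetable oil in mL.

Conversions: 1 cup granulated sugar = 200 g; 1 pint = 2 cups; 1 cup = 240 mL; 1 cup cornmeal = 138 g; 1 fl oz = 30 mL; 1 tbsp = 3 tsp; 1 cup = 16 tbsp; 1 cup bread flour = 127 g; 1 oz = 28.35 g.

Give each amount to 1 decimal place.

cornmeal: 12.2 oz; granulated sugar: 34.7 g; bread flour: 1.1 cup; plain yogurt: 0.7 cup; vegetable oil: 1600.0 mL

Scaling factor: 40/24 = 5/3.
cornmeal: 1.5 cup × 5/3 × 138 g/cup ÷ 28.35 g/oz ≈ 12.2 oz
granulated sugar: (1 tbsp + 2 tsp = 5/3 tbsp) × 5/3 ÷ 16 tbsp/cup × 200 g/cup ≈ 34.7 g
bread flour: 3 oz × 5/3 × 28.35 g/oz ÷ 127 g/cup ≈ 1.1 cup
plain yogurt: 100 mL × 5/3 ÷ 240 mL/cup ≈ 0.7 cup
vegetable oil: 2 pint × 5/3 × 2 cup/pint × 240 mL/cup = 1600.0 mL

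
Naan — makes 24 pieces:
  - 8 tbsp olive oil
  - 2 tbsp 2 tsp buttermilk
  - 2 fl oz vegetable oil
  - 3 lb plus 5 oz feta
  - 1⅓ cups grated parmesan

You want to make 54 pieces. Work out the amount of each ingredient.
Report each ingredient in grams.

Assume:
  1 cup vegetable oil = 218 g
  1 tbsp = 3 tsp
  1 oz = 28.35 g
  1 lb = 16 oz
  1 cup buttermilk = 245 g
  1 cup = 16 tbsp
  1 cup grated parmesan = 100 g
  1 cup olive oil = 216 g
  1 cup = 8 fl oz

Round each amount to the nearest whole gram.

olive oil: 243 g; buttermilk: 92 g; vegetable oil: 123 g; feta: 3381 g; grated parmesan: 300 g

Scaling factor: 54/24 = 9/4 = 2.25.
olive oil: 8 tbsp × 9/4 ÷ 16 tbsp/cup × 216 g/cup = 243 g
buttermilk: (2 tbsp + 2 tsp = 8/3 tbsp) × 9/4 ÷ 16 tbsp/cup × 245 g/cup ≈ 92 g
vegetable oil: 2 fl oz × 9/4 ÷ 8 fl oz/cup × 218 g/cup ≈ 123 g
feta: (3 lb + 5 oz = 3.3125 lb) × 9/4 × 16 oz/lb × 28.35 g/oz ≈ 3381 g
grated parmesan: 4/3 cup × 9/4 × 100 g/cup = 300 g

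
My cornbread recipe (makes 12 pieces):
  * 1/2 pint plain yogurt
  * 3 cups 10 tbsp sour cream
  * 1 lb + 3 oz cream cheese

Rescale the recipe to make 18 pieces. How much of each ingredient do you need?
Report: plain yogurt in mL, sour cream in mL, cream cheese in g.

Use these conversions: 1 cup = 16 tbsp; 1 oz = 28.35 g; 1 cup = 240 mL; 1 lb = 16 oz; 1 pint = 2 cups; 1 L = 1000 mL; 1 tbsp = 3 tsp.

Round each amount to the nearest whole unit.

Scaling factor: 18/12 = 3/2 = 1.5.
plain yogurt: 0.5 pint × 3/2 × 2 cup/pint × 240 mL/cup = 360 mL
sour cream: (3 cup + 10 tbsp = 3.625 cup) × 3/2 × 240 mL/cup = 1305 mL
cream cheese: (1 lb + 3 oz = 1.1875 lb) × 3/2 × 16 oz/lb × 28.35 g/oz ≈ 808 g

plain yogurt: 360 mL; sour cream: 1305 mL; cream cheese: 808 g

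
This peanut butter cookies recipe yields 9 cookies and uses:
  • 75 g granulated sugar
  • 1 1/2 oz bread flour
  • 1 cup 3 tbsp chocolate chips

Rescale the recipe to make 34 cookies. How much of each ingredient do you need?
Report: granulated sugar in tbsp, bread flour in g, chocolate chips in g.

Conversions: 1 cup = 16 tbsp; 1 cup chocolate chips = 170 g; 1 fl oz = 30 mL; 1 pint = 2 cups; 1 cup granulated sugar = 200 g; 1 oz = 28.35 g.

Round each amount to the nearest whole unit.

Scaling factor: 34/9.
granulated sugar: 75 g × 34/9 ÷ 200 g/cup × 16 tbsp/cup ≈ 23 tbsp
bread flour: 1.5 oz × 34/9 × 28.35 g/oz ≈ 161 g
chocolate chips: (1 cup + 3 tbsp = 1.1875 cup) × 34/9 × 170 g/cup ≈ 763 g

granulated sugar: 23 tbsp; bread flour: 161 g; chocolate chips: 763 g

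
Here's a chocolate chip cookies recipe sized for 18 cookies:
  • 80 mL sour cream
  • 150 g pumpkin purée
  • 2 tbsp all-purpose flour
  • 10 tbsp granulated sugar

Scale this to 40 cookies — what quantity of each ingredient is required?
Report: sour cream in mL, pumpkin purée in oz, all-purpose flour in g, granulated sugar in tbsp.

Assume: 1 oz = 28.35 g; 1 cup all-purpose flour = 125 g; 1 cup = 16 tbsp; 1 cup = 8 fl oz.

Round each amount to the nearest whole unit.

Scaling factor: 40/18 = 20/9.
sour cream: 80 mL × 20/9 ≈ 178 mL
pumpkin purée: 150 g × 20/9 ÷ 28.35 g/oz ≈ 12 oz
all-purpose flour: 2 tbsp × 20/9 ÷ 16 tbsp/cup × 125 g/cup ≈ 35 g
granulated sugar: 10 tbsp × 20/9 ≈ 22 tbsp

sour cream: 178 mL; pumpkin purée: 12 oz; all-purpose flour: 35 g; granulated sugar: 22 tbsp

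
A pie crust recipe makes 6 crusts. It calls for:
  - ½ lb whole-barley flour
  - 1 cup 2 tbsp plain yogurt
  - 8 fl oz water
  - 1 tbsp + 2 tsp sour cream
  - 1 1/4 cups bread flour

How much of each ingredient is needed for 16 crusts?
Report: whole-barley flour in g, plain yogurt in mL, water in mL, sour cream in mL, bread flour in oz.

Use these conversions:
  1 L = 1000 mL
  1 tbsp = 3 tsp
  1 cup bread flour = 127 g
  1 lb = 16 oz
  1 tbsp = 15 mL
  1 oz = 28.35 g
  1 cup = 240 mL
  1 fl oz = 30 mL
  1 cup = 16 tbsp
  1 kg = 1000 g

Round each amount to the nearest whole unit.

whole-barley flour: 605 g; plain yogurt: 720 mL; water: 640 mL; sour cream: 67 mL; bread flour: 15 oz

Scaling factor: 16/6 = 8/3.
whole-barley flour: 0.5 lb × 8/3 × 16 oz/lb × 28.35 g/oz ≈ 605 g
plain yogurt: (1 cup + 2 tbsp = 1.125 cup) × 8/3 × 240 mL/cup = 720 mL
water: 8 fl oz × 8/3 × 30 mL/fl oz = 640 mL
sour cream: (1 tbsp + 2 tsp = 5/3 tbsp) × 8/3 × 15 mL/tbsp ≈ 67 mL
bread flour: 1.25 cup × 8/3 × 127 g/cup ÷ 28.35 g/oz ≈ 15 oz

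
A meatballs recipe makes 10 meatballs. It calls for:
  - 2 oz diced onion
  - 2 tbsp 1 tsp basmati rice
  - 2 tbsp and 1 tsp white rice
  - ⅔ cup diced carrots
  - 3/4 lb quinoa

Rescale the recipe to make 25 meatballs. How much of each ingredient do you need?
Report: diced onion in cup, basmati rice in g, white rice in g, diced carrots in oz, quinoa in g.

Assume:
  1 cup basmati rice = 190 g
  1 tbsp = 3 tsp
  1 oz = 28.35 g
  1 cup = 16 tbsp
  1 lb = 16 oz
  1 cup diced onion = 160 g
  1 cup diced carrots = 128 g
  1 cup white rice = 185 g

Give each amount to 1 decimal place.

diced onion: 0.9 cup; basmati rice: 69.3 g; white rice: 67.4 g; diced carrots: 7.5 oz; quinoa: 850.5 g

Scaling factor: 25/10 = 5/2 = 2.5.
diced onion: 2 oz × 5/2 × 28.35 g/oz ÷ 160 g/cup ≈ 0.9 cup
basmati rice: (2 tbsp + 1 tsp = 7/3 tbsp) × 5/2 ÷ 16 tbsp/cup × 190 g/cup ≈ 69.3 g
white rice: (2 tbsp + 1 tsp = 7/3 tbsp) × 5/2 ÷ 16 tbsp/cup × 185 g/cup ≈ 67.4 g
diced carrots: 2/3 cup × 5/2 × 128 g/cup ÷ 28.35 g/oz ≈ 7.5 oz
quinoa: 0.75 lb × 5/2 × 16 oz/lb × 28.35 g/oz = 850.5 g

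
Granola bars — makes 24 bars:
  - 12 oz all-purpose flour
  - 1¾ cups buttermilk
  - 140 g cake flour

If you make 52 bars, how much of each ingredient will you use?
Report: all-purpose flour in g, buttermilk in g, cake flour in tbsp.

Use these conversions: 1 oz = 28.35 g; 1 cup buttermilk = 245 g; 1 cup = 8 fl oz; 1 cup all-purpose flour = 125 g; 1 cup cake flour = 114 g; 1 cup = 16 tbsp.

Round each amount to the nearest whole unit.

all-purpose flour: 737 g; buttermilk: 929 g; cake flour: 43 tbsp

Scaling factor: 52/24 = 13/6.
all-purpose flour: 12 oz × 13/6 × 28.35 g/oz ≈ 737 g
buttermilk: 1.75 cup × 13/6 × 245 g/cup ≈ 929 g
cake flour: 140 g × 13/6 ÷ 114 g/cup × 16 tbsp/cup ≈ 43 tbsp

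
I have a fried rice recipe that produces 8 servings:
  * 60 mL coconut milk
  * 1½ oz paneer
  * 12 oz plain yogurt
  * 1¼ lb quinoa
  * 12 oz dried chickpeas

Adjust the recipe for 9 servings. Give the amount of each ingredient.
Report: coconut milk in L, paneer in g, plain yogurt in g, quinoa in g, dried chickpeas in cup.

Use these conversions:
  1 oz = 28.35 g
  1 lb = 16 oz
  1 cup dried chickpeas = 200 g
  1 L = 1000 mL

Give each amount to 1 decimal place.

Scaling factor: 9/8 = 1.125.
coconut milk: 60 mL × 9/8 ÷ 1000 mL/L ≈ 0.1 L
paneer: 1.5 oz × 9/8 × 28.35 g/oz ≈ 47.8 g
plain yogurt: 12 oz × 9/8 × 28.35 g/oz ≈ 382.7 g
quinoa: 1.25 lb × 9/8 × 16 oz/lb × 28.35 g/oz ≈ 637.9 g
dried chickpeas: 12 oz × 9/8 × 28.35 g/oz ÷ 200 g/cup ≈ 1.9 cup

coconut milk: 0.1 L; paneer: 47.8 g; plain yogurt: 382.7 g; quinoa: 637.9 g; dried chickpeas: 1.9 cup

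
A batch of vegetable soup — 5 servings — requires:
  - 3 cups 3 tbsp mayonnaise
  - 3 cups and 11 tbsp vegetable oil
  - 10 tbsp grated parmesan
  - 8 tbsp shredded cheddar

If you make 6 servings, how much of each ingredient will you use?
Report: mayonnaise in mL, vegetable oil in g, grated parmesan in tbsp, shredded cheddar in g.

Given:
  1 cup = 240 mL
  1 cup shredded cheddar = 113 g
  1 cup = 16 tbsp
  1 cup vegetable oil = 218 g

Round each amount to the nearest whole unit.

Scaling factor: 6/5 = 1.2.
mayonnaise: (3 cup + 3 tbsp = 3.1875 cup) × 6/5 × 240 mL/cup = 918 mL
vegetable oil: (3 cup + 11 tbsp = 3.6875 cup) × 6/5 × 218 g/cup ≈ 965 g
grated parmesan: 10 tbsp × 6/5 = 12 tbsp
shredded cheddar: 8 tbsp × 6/5 ÷ 16 tbsp/cup × 113 g/cup ≈ 68 g

mayonnaise: 918 mL; vegetable oil: 965 g; grated parmesan: 12 tbsp; shredded cheddar: 68 g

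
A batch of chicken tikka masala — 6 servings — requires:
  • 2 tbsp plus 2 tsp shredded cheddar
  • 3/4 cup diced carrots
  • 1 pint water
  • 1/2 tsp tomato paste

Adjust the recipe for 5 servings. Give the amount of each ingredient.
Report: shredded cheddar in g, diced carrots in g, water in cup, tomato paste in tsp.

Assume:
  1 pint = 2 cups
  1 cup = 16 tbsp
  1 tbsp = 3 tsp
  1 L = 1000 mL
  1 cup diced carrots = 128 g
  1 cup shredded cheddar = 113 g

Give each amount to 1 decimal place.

Scaling factor: 5/6.
shredded cheddar: (2 tbsp + 2 tsp = 8/3 tbsp) × 5/6 ÷ 16 tbsp/cup × 113 g/cup ≈ 15.7 g
diced carrots: 0.75 cup × 5/6 × 128 g/cup = 80.0 g
water: 1 pint × 5/6 × 2 cup/pint ≈ 1.7 cup
tomato paste: 0.5 tsp × 5/6 ≈ 0.4 tsp

shredded cheddar: 15.7 g; diced carrots: 80.0 g; water: 1.7 cup; tomato paste: 0.4 tsp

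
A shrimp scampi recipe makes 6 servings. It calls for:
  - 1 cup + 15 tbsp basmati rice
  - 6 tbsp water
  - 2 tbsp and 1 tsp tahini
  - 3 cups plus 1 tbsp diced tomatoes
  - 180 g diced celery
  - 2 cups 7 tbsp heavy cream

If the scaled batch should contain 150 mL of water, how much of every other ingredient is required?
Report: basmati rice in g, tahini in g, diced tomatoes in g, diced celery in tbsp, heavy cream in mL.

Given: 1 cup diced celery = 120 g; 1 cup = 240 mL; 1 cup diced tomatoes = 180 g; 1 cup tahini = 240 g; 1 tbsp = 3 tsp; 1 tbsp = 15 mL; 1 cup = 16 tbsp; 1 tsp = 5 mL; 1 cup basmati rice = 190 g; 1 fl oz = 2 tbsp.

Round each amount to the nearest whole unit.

The original recipe has 90 mL of water, so the scaling factor is 150 ÷ 90 = 5/3.
basmati rice: (1 cup + 15 tbsp = 1.9375 cup) × 5/3 × 190 g/cup ≈ 614 g
tahini: (2 tbsp + 1 tsp = 7/3 tbsp) × 5/3 ÷ 16 tbsp/cup × 240 g/cup ≈ 58 g
diced tomatoes: (3 cup + 1 tbsp = 3.0625 cup) × 5/3 × 180 g/cup ≈ 919 g
diced celery: 180 g × 5/3 ÷ 120 g/cup × 16 tbsp/cup = 40 tbsp
heavy cream: (2 cup + 7 tbsp = 2.4375 cup) × 5/3 × 240 mL/cup = 975 mL

basmati rice: 614 g; tahini: 58 g; diced tomatoes: 919 g; diced celery: 40 tbsp; heavy cream: 975 mL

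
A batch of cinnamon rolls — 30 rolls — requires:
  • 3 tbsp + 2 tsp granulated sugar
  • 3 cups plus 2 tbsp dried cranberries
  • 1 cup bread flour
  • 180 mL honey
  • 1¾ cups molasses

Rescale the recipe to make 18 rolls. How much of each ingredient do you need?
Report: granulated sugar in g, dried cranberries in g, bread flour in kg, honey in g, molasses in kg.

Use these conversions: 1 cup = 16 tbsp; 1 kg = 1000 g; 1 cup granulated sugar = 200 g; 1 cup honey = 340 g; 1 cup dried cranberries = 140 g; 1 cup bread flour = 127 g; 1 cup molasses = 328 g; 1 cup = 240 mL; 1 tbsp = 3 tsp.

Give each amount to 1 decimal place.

Scaling factor: 18/30 = 3/5 = 0.6.
granulated sugar: (3 tbsp + 2 tsp = 11/3 tbsp) × 3/5 ÷ 16 tbsp/cup × 200 g/cup = 27.5 g
dried cranberries: (3 cup + 2 tbsp = 3.125 cup) × 3/5 × 140 g/cup = 262.5 g
bread flour: 1 cup × 3/5 × 127 g/cup ÷ 1000 g/kg ≈ 0.1 kg
honey: 180 mL × 3/5 ÷ 240 mL/cup × 340 g/cup = 153.0 g
molasses: 1.75 cup × 3/5 × 328 g/cup ÷ 1000 g/kg ≈ 0.3 kg

granulated sugar: 27.5 g; dried cranberries: 262.5 g; bread flour: 0.1 kg; honey: 153.0 g; molasses: 0.3 kg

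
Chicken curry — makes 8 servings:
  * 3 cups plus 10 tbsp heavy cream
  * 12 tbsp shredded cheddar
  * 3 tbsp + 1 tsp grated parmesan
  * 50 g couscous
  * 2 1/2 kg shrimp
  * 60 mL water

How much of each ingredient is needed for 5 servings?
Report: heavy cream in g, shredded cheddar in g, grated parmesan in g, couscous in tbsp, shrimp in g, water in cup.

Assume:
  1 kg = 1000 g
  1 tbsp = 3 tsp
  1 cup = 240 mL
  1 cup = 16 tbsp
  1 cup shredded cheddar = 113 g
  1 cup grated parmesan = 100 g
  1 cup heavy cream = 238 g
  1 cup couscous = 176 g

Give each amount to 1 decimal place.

heavy cream: 539.2 g; shredded cheddar: 53.0 g; grated parmesan: 13.0 g; couscous: 2.8 tbsp; shrimp: 1562.5 g; water: 0.2 cup

Scaling factor: 5/8 = 0.625.
heavy cream: (3 cup + 10 tbsp = 3.625 cup) × 5/8 × 238 g/cup ≈ 539.2 g
shredded cheddar: 12 tbsp × 5/8 ÷ 16 tbsp/cup × 113 g/cup ≈ 53.0 g
grated parmesan: (3 tbsp + 1 tsp = 10/3 tbsp) × 5/8 ÷ 16 tbsp/cup × 100 g/cup ≈ 13.0 g
couscous: 50 g × 5/8 ÷ 176 g/cup × 16 tbsp/cup ≈ 2.8 tbsp
shrimp: 2.5 kg × 5/8 × 1000 g/kg = 1562.5 g
water: 60 mL × 5/8 ÷ 240 mL/cup ≈ 0.2 cup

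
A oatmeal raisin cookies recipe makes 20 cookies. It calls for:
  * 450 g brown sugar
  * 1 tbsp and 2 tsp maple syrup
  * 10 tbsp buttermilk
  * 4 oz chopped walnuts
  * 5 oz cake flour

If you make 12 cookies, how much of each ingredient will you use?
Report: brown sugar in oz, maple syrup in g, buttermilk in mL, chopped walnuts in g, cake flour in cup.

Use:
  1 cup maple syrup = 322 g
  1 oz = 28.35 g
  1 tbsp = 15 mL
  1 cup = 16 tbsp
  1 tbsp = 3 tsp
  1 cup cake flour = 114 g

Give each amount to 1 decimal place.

Scaling factor: 12/20 = 3/5 = 0.6.
brown sugar: 450 g × 3/5 ÷ 28.35 g/oz ≈ 9.5 oz
maple syrup: (1 tbsp + 2 tsp = 5/3 tbsp) × 3/5 ÷ 16 tbsp/cup × 322 g/cup ≈ 20.1 g
buttermilk: 10 tbsp × 3/5 × 15 mL/tbsp = 90.0 mL
chopped walnuts: 4 oz × 3/5 × 28.35 g/oz ≈ 68.0 g
cake flour: 5 oz × 3/5 × 28.35 g/oz ÷ 114 g/cup ≈ 0.7 cup

brown sugar: 9.5 oz; maple syrup: 20.1 g; buttermilk: 90.0 mL; chopped walnuts: 68.0 g; cake flour: 0.7 cup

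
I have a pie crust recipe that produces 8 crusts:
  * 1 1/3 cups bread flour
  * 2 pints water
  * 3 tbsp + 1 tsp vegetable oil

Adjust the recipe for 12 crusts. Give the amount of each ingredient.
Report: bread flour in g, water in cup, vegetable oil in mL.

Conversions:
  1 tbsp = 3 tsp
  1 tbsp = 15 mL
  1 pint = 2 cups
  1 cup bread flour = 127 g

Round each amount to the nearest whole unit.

Scaling factor: 12/8 = 3/2 = 1.5.
bread flour: 4/3 cup × 3/2 × 127 g/cup = 254 g
water: 2 pint × 3/2 × 2 cup/pint = 6 cup
vegetable oil: (3 tbsp + 1 tsp = 10/3 tbsp) × 3/2 × 15 mL/tbsp = 75 mL

bread flour: 254 g; water: 6 cup; vegetable oil: 75 mL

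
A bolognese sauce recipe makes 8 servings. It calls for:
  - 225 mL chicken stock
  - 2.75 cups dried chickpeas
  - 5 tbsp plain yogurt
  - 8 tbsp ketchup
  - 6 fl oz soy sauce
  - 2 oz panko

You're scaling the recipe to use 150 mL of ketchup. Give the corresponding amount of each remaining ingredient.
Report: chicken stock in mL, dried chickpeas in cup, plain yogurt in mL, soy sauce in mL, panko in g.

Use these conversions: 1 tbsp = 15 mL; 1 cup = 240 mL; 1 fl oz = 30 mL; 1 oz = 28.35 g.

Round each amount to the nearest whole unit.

chicken stock: 281 mL; dried chickpeas: 3 cup; plain yogurt: 94 mL; soy sauce: 225 mL; panko: 71 g

The original recipe has 120 mL of ketchup, so the scaling factor is 150 ÷ 120 = 5/4 = 1.25.
chicken stock: 225 mL × 5/4 ≈ 281 mL
dried chickpeas: 2.75 cup × 5/4 ≈ 3 cup
plain yogurt: 5 tbsp × 5/4 × 15 mL/tbsp ≈ 94 mL
soy sauce: 6 fl oz × 5/4 × 30 mL/fl oz = 225 mL
panko: 2 oz × 5/4 × 28.35 g/oz ≈ 71 g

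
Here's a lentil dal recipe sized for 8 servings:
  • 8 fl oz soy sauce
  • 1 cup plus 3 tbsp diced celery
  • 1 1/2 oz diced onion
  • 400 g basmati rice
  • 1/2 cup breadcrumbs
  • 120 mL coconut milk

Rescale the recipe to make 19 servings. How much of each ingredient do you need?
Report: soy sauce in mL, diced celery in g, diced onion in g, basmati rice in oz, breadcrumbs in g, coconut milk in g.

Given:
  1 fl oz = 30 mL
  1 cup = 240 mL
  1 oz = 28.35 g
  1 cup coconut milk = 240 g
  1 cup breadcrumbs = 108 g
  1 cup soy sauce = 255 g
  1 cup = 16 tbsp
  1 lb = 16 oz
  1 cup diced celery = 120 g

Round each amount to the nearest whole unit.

soy sauce: 570 mL; diced celery: 338 g; diced onion: 101 g; basmati rice: 34 oz; breadcrumbs: 128 g; coconut milk: 285 g

Scaling factor: 19/8 = 2.375.
soy sauce: 8 fl oz × 19/8 × 30 mL/fl oz = 570 mL
diced celery: (1 cup + 3 tbsp = 1.1875 cup) × 19/8 × 120 g/cup ≈ 338 g
diced onion: 1.5 oz × 19/8 × 28.35 g/oz ≈ 101 g
basmati rice: 400 g × 19/8 ÷ 28.35 g/oz ≈ 34 oz
breadcrumbs: 0.5 cup × 19/8 × 108 g/cup ≈ 128 g
coconut milk: 120 mL × 19/8 ÷ 240 mL/cup × 240 g/cup = 285 g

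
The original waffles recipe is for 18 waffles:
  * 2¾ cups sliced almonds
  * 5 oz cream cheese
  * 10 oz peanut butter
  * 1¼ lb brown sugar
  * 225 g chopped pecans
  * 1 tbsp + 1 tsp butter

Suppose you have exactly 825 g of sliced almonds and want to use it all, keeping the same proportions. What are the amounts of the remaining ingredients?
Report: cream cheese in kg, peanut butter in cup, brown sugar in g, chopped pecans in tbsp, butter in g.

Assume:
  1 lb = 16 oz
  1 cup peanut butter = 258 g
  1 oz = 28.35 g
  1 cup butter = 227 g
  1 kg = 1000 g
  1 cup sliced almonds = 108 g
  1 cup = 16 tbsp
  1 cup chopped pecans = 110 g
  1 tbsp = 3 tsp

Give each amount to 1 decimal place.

The original recipe has 297 g of sliced almonds, so the scaling factor is 825 ÷ 297 = 25/9.
cream cheese: 5 oz × 25/9 × 28.35 g/oz ÷ 1000 g/kg ≈ 0.4 kg
peanut butter: 10 oz × 25/9 × 28.35 g/oz ÷ 258 g/cup ≈ 3.1 cup
brown sugar: 1.25 lb × 25/9 × 16 oz/lb × 28.35 g/oz = 1575.0 g
chopped pecans: 225 g × 25/9 ÷ 110 g/cup × 16 tbsp/cup ≈ 90.9 tbsp
butter: (1 tbsp + 1 tsp = 4/3 tbsp) × 25/9 ÷ 16 tbsp/cup × 227 g/cup ≈ 52.5 g

cream cheese: 0.4 kg; peanut butter: 3.1 cup; brown sugar: 1575.0 g; chopped pecans: 90.9 tbsp; butter: 52.5 g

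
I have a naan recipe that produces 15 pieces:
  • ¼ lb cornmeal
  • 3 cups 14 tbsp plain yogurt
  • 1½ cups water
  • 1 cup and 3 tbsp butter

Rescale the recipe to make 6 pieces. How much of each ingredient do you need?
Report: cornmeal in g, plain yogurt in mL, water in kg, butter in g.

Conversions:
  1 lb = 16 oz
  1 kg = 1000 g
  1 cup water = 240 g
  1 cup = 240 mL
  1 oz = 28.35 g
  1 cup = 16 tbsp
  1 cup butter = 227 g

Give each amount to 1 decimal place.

cornmeal: 45.4 g; plain yogurt: 372.0 mL; water: 0.1 kg; butter: 107.8 g

Scaling factor: 6/15 = 2/5 = 0.4.
cornmeal: 0.25 lb × 2/5 × 16 oz/lb × 28.35 g/oz ≈ 45.4 g
plain yogurt: (3 cup + 14 tbsp = 3.875 cup) × 2/5 × 240 mL/cup = 372.0 mL
water: 1.5 cup × 2/5 × 240 g/cup ÷ 1000 g/kg ≈ 0.1 kg
butter: (1 cup + 3 tbsp = 1.1875 cup) × 2/5 × 227 g/cup ≈ 107.8 g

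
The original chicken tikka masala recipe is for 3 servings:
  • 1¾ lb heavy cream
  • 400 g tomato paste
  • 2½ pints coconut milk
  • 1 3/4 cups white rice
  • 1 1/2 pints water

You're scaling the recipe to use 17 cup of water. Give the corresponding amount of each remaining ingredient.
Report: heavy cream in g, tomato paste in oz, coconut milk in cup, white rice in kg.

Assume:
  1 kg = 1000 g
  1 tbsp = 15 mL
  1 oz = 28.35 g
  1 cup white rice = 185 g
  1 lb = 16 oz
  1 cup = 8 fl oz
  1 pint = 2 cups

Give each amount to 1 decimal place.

The original recipe has 3 cup of water, so the scaling factor is 17 ÷ 3 = 17/3.
heavy cream: 1.75 lb × 17/3 × 16 oz/lb × 28.35 g/oz = 4498.2 g
tomato paste: 400 g × 17/3 ÷ 28.35 g/oz ≈ 80.0 oz
coconut milk: 2.5 pint × 17/3 × 2 cup/pint ≈ 28.3 cup
white rice: 1.75 cup × 17/3 × 185 g/cup ÷ 1000 g/kg ≈ 1.8 kg

heavy cream: 4498.2 g; tomato paste: 80.0 oz; coconut milk: 28.3 cup; white rice: 1.8 kg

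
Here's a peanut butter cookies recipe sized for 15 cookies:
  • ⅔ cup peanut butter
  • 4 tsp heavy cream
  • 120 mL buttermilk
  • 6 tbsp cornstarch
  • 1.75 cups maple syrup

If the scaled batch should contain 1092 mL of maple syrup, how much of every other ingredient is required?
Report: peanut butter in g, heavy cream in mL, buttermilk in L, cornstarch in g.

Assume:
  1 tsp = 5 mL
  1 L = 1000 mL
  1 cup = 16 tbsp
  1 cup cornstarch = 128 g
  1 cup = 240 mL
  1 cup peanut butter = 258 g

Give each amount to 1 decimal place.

The original recipe has 420 mL of maple syrup, so the scaling factor is 1092 ÷ 420 = 13/5 = 2.6.
peanut butter: 2/3 cup × 13/5 × 258 g/cup = 447.2 g
heavy cream: 4 tsp × 13/5 × 5 mL/tsp = 52.0 mL
buttermilk: 120 mL × 13/5 ÷ 1000 mL/L ≈ 0.3 L
cornstarch: 6 tbsp × 13/5 ÷ 16 tbsp/cup × 128 g/cup = 124.8 g

peanut butter: 447.2 g; heavy cream: 52.0 mL; buttermilk: 0.3 L; cornstarch: 124.8 g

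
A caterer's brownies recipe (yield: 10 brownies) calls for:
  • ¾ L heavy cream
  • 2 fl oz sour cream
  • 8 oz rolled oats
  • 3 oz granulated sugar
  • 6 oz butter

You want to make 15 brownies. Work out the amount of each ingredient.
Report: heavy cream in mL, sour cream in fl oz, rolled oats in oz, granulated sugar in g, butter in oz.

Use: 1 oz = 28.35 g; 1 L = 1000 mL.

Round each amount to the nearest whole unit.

heavy cream: 1125 mL; sour cream: 3 fl oz; rolled oats: 12 oz; granulated sugar: 128 g; butter: 9 oz

Scaling factor: 15/10 = 3/2 = 1.5.
heavy cream: 0.75 L × 3/2 × 1000 mL/L = 1125 mL
sour cream: 2 fl oz × 3/2 = 3 fl oz
rolled oats: 8 oz × 3/2 = 12 oz
granulated sugar: 3 oz × 3/2 × 28.35 g/oz ≈ 128 g
butter: 6 oz × 3/2 = 9 oz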